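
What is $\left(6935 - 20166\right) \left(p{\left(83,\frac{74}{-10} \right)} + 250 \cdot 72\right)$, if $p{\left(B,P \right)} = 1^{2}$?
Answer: $-238171231$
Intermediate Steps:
$p{\left(B,P \right)} = 1$
$\left(6935 - 20166\right) \left(p{\left(83,\frac{74}{-10} \right)} + 250 \cdot 72\right) = \left(6935 - 20166\right) \left(1 + 250 \cdot 72\right) = - 13231 \left(1 + 18000\right) = \left(-13231\right) 18001 = -238171231$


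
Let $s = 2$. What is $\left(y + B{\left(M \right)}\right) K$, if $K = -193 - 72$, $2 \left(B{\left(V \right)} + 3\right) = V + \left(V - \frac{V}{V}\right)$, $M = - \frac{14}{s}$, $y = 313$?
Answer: $- \frac{160325}{2} \approx -80163.0$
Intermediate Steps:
$M = -7$ ($M = - \frac{14}{2} = \left(-14\right) \frac{1}{2} = -7$)
$B{\left(V \right)} = - \frac{7}{2} + V$ ($B{\left(V \right)} = -3 + \frac{V + \left(V - \frac{V}{V}\right)}{2} = -3 + \frac{V + \left(V - 1\right)}{2} = -3 + \frac{V + \left(-1 + V\right)}{2} = -3 + \frac{-1 + 2 V}{2} = -3 + \left(- \frac{1}{2} + V\right) = - \frac{7}{2} + V$)
$K = -265$
$\left(y + B{\left(M \right)}\right) K = \left(313 - \frac{21}{2}\right) \left(-265\right) = \frac{605}{2} \left(-265\right) = - \frac{160325}{2}$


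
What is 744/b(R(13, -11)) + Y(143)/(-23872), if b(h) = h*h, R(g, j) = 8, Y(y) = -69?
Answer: 277581/23872 ≈ 11.628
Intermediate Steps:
b(h) = h²
744/b(R(13, -11)) + Y(143)/(-23872) = 744/(8²) - 69/(-23872) = 744/64 - 69*(-1/23872) = 744*(1/64) + 69/23872 = 93/8 + 69/23872 = 277581/23872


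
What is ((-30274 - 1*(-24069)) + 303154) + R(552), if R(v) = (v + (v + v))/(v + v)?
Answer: 593901/2 ≈ 2.9695e+5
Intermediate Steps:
R(v) = 3/2 (R(v) = (v + 2*v)/((2*v)) = (3*v)*(1/(2*v)) = 3/2)
((-30274 - 1*(-24069)) + 303154) + R(552) = ((-30274 - 1*(-24069)) + 303154) + 3/2 = ((-30274 + 24069) + 303154) + 3/2 = (-6205 + 303154) + 3/2 = 296949 + 3/2 = 593901/2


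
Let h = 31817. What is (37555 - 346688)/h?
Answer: -309133/31817 ≈ -9.7160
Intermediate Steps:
(37555 - 346688)/h = (37555 - 346688)/31817 = -309133*1/31817 = -309133/31817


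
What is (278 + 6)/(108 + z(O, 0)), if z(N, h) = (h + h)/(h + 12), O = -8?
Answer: 71/27 ≈ 2.6296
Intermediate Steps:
z(N, h) = 2*h/(12 + h) (z(N, h) = (2*h)/(12 + h) = 2*h/(12 + h))
(278 + 6)/(108 + z(O, 0)) = (278 + 6)/(108 + 2*0/(12 + 0)) = 284/(108 + 2*0/12) = 284/(108 + 2*0*(1/12)) = 284/(108 + 0) = 284/108 = 284*(1/108) = 71/27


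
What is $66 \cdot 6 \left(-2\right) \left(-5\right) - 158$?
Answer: $3802$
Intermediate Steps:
$66 \cdot 6 \left(-2\right) \left(-5\right) - 158 = 66 \left(\left(-12\right) \left(-5\right)\right) - 158 = 66 \cdot 60 - 158 = 3960 - 158 = 3802$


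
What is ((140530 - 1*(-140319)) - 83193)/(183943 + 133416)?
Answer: 197656/317359 ≈ 0.62282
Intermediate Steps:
((140530 - 1*(-140319)) - 83193)/(183943 + 133416) = ((140530 + 140319) - 83193)/317359 = (280849 - 83193)*(1/317359) = 197656*(1/317359) = 197656/317359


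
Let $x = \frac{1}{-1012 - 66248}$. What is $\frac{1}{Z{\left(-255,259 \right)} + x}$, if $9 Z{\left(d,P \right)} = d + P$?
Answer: $\frac{201780}{89677} \approx 2.2501$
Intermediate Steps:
$Z{\left(d,P \right)} = \frac{P}{9} + \frac{d}{9}$ ($Z{\left(d,P \right)} = \frac{d + P}{9} = \frac{P + d}{9} = \frac{P}{9} + \frac{d}{9}$)
$x = - \frac{1}{67260}$ ($x = \frac{1}{-67260} = - \frac{1}{67260} \approx -1.4868 \cdot 10^{-5}$)
$\frac{1}{Z{\left(-255,259 \right)} + x} = \frac{1}{\left(\frac{1}{9} \cdot 259 + \frac{1}{9} \left(-255\right)\right) - \frac{1}{67260}} = \frac{1}{\left(\frac{259}{9} - \frac{85}{3}\right) - \frac{1}{67260}} = \frac{1}{\frac{4}{9} - \frac{1}{67260}} = \frac{1}{\frac{89677}{201780}} = \frac{201780}{89677}$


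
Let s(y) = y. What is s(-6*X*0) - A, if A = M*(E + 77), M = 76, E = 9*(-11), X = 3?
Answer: 1672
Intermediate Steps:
E = -99
A = -1672 (A = 76*(-99 + 77) = 76*(-22) = -1672)
s(-6*X*0) - A = -6*3*0 - 1*(-1672) = -18*0 + 1672 = 0 + 1672 = 1672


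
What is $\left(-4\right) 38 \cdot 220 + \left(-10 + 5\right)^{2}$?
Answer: $-33415$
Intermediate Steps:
$\left(-4\right) 38 \cdot 220 + \left(-10 + 5\right)^{2} = \left(-152\right) 220 + \left(-5\right)^{2} = -33440 + 25 = -33415$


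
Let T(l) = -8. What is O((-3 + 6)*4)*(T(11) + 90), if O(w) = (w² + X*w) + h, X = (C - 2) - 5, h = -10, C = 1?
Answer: 5084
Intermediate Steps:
X = -6 (X = (1 - 2) - 5 = -1 - 5 = -6)
O(w) = -10 + w² - 6*w (O(w) = (w² - 6*w) - 10 = -10 + w² - 6*w)
O((-3 + 6)*4)*(T(11) + 90) = (-10 + ((-3 + 6)*4)² - 6*(-3 + 6)*4)*(-8 + 90) = (-10 + (3*4)² - 18*4)*82 = (-10 + 12² - 6*12)*82 = (-10 + 144 - 72)*82 = 62*82 = 5084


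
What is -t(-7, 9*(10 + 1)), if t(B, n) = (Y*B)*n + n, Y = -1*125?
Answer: -86724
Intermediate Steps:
Y = -125
t(B, n) = n - 125*B*n (t(B, n) = (-125*B)*n + n = -125*B*n + n = n - 125*B*n)
-t(-7, 9*(10 + 1)) = -9*(10 + 1)*(1 - 125*(-7)) = -9*11*(1 + 875) = -99*876 = -1*86724 = -86724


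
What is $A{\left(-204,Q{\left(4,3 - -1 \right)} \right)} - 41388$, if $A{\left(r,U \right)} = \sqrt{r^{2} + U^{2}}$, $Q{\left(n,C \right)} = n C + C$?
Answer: $-41388 + 4 \sqrt{2626} \approx -41183.0$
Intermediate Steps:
$Q{\left(n,C \right)} = C + C n$ ($Q{\left(n,C \right)} = C n + C = C + C n$)
$A{\left(r,U \right)} = \sqrt{U^{2} + r^{2}}$
$A{\left(-204,Q{\left(4,3 - -1 \right)} \right)} - 41388 = \sqrt{\left(\left(3 - -1\right) \left(1 + 4\right)\right)^{2} + \left(-204\right)^{2}} - 41388 = \sqrt{\left(\left(3 + 1\right) 5\right)^{2} + 41616} - 41388 = \sqrt{\left(4 \cdot 5\right)^{2} + 41616} - 41388 = \sqrt{20^{2} + 41616} - 41388 = \sqrt{400 + 41616} - 41388 = \sqrt{42016} - 41388 = 4 \sqrt{2626} - 41388 = -41388 + 4 \sqrt{2626}$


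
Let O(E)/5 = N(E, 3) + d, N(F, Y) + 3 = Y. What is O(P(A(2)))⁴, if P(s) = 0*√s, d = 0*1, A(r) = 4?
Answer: 0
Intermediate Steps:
N(F, Y) = -3 + Y
d = 0
P(s) = 0
O(E) = 0 (O(E) = 5*((-3 + 3) + 0) = 5*(0 + 0) = 5*0 = 0)
O(P(A(2)))⁴ = 0⁴ = 0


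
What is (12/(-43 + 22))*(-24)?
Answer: 96/7 ≈ 13.714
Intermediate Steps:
(12/(-43 + 22))*(-24) = (12/(-21))*(-24) = -1/21*12*(-24) = -4/7*(-24) = 96/7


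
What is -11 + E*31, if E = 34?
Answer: 1043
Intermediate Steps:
-11 + E*31 = -11 + 34*31 = -11 + 1054 = 1043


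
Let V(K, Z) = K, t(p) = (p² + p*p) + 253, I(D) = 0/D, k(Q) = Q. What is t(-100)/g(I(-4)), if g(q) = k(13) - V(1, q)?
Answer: 6751/4 ≈ 1687.8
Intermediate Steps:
I(D) = 0
t(p) = 253 + 2*p² (t(p) = (p² + p²) + 253 = 2*p² + 253 = 253 + 2*p²)
g(q) = 12 (g(q) = 13 - 1*1 = 13 - 1 = 12)
t(-100)/g(I(-4)) = (253 + 2*(-100)²)/12 = (253 + 2*10000)*(1/12) = (253 + 20000)*(1/12) = 20253*(1/12) = 6751/4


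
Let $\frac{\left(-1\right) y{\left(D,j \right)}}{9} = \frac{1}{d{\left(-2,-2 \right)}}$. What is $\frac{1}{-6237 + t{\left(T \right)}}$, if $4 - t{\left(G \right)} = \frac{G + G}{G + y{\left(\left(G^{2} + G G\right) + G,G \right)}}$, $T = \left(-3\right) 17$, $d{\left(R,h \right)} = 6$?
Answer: $- \frac{35}{218223} \approx -0.00016039$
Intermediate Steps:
$T = -51$
$y{\left(D,j \right)} = - \frac{3}{2}$ ($y{\left(D,j \right)} = - \frac{9}{6} = \left(-9\right) \frac{1}{6} = - \frac{3}{2}$)
$t{\left(G \right)} = 4 - \frac{2 G}{- \frac{3}{2} + G}$ ($t{\left(G \right)} = 4 - \frac{G + G}{G - \frac{3}{2}} = 4 - \frac{2 G}{- \frac{3}{2} + G}$)
$\frac{1}{-6237 + t{\left(T \right)}} = \frac{1}{-6237 + \frac{4 \left(-3 - 51\right)}{-3 + 2 \left(-51\right)}} = \frac{1}{-6237 + 4 \frac{1}{-3 - 102} \left(-54\right)} = \frac{1}{-6237 + 4 \frac{1}{-105} \left(-54\right)} = \frac{1}{-6237 + 4 \left(- \frac{1}{105}\right) \left(-54\right)} = \frac{1}{-6237 + \frac{72}{35}} = \frac{1}{- \frac{218223}{35}} = - \frac{35}{218223}$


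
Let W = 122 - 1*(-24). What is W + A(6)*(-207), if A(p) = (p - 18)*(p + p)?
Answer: 29954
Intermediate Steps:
A(p) = 2*p*(-18 + p) (A(p) = (-18 + p)*(2*p) = 2*p*(-18 + p))
W = 146 (W = 122 + 24 = 146)
W + A(6)*(-207) = 146 + (2*6*(-18 + 6))*(-207) = 146 + (2*6*(-12))*(-207) = 146 - 144*(-207) = 146 + 29808 = 29954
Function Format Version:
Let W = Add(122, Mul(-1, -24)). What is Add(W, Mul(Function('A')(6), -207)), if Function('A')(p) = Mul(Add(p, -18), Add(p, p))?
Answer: 29954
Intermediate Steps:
Function('A')(p) = Mul(2, p, Add(-18, p)) (Function('A')(p) = Mul(Add(-18, p), Mul(2, p)) = Mul(2, p, Add(-18, p)))
W = 146 (W = Add(122, 24) = 146)
Add(W, Mul(Function('A')(6), -207)) = Add(146, Mul(Mul(2, 6, Add(-18, 6)), -207)) = Add(146, Mul(Mul(2, 6, -12), -207)) = Add(146, Mul(-144, -207)) = Add(146, 29808) = 29954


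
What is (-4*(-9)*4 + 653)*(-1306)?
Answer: -1040882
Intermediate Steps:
(-4*(-9)*4 + 653)*(-1306) = (36*4 + 653)*(-1306) = (144 + 653)*(-1306) = 797*(-1306) = -1040882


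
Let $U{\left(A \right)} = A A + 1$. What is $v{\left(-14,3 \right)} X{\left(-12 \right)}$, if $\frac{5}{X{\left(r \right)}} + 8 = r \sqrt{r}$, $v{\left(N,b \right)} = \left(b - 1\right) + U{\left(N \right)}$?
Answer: $- \frac{995}{224} + \frac{2985 i \sqrt{3}}{224} \approx -4.442 + 23.081 i$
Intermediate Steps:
$U{\left(A \right)} = 1 + A^{2}$ ($U{\left(A \right)} = A^{2} + 1 = 1 + A^{2}$)
$v{\left(N,b \right)} = b + N^{2}$ ($v{\left(N,b \right)} = \left(b - 1\right) + \left(1 + N^{2}\right) = \left(-1 + b\right) + \left(1 + N^{2}\right) = b + N^{2}$)
$X{\left(r \right)} = \frac{5}{-8 + r^{\frac{3}{2}}}$ ($X{\left(r \right)} = \frac{5}{-8 + r \sqrt{r}} = \frac{5}{-8 + r^{\frac{3}{2}}}$)
$v{\left(-14,3 \right)} X{\left(-12 \right)} = \left(3 + \left(-14\right)^{2}\right) \frac{5}{-8 + \left(-12\right)^{\frac{3}{2}}} = \left(3 + 196\right) \frac{5}{-8 - 24 i \sqrt{3}} = 199 \frac{5}{-8 - 24 i \sqrt{3}} = \frac{995}{-8 - 24 i \sqrt{3}}$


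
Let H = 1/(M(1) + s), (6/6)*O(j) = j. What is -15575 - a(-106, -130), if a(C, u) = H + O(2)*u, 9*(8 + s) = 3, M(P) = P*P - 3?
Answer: -444132/29 ≈ -15315.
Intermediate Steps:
M(P) = -3 + P² (M(P) = P² - 3 = -3 + P²)
s = -23/3 (s = -8 + (⅑)*3 = -8 + ⅓ = -23/3 ≈ -7.6667)
O(j) = j
H = -3/29 (H = 1/((-3 + 1²) - 23/3) = 1/((-3 + 1) - 23/3) = 1/(-2 - 23/3) = 1/(-29/3) = -3/29 ≈ -0.10345)
a(C, u) = -3/29 + 2*u
-15575 - a(-106, -130) = -15575 - (-3/29 + 2*(-130)) = -15575 - (-3/29 - 260) = -15575 - 1*(-7543/29) = -15575 + 7543/29 = -444132/29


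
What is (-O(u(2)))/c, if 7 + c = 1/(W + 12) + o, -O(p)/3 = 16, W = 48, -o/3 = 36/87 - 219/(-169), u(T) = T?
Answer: -14114880/3561739 ≈ -3.9629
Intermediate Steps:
o = -25137/4901 (o = -3*(36/87 - 219/(-169)) = -3*(36*(1/87) - 219*(-1/169)) = -3*(12/29 + 219/169) = -3*8379/4901 = -25137/4901 ≈ -5.1290)
O(p) = -48 (O(p) = -3*16 = -48)
c = -3561739/294060 (c = -7 + (1/(48 + 12) - 25137/4901) = -7 + (1/60 - 25137/4901) = -7 - 1503319/294060 = -3561739/294060 ≈ -12.112)
(-O(u(2)))/c = (-1*(-48))/(-3561739/294060) = 48*(-294060/3561739) = -14114880/3561739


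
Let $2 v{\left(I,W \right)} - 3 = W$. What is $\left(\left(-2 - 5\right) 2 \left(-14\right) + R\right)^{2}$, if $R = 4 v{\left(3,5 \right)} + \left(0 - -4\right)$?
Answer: $46656$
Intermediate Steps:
$v{\left(I,W \right)} = \frac{3}{2} + \frac{W}{2}$
$R = 20$ ($R = 4 \left(\frac{3}{2} + \frac{1}{2} \cdot 5\right) + \left(0 - -4\right) = 4 \left(\frac{3}{2} + \frac{5}{2}\right) + \left(0 + 4\right) = 4 \cdot 4 + 4 = 16 + 4 = 20$)
$\left(\left(-2 - 5\right) 2 \left(-14\right) + R\right)^{2} = \left(\left(-2 - 5\right) 2 \left(-14\right) + 20\right)^{2} = \left(\left(-7\right) 2 \left(-14\right) + 20\right)^{2} = \left(\left(-14\right) \left(-14\right) + 20\right)^{2} = \left(196 + 20\right)^{2} = 216^{2} = 46656$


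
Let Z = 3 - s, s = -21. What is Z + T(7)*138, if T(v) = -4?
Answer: -528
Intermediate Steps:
Z = 24 (Z = 3 - 1*(-21) = 3 + 21 = 24)
Z + T(7)*138 = 24 - 4*138 = 24 - 552 = -528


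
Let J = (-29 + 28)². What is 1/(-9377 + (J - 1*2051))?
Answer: -1/11427 ≈ -8.7512e-5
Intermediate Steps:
J = 1 (J = (-1)² = 1)
1/(-9377 + (J - 1*2051)) = 1/(-9377 + (1 - 1*2051)) = 1/(-9377 + (1 - 2051)) = 1/(-9377 - 2050) = 1/(-11427) = -1/11427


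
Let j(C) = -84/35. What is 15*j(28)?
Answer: -36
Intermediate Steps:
j(C) = -12/5 (j(C) = -84*1/35 = -12/5)
15*j(28) = 15*(-12/5) = -36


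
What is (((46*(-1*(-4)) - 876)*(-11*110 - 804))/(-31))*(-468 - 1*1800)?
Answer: 3160884384/31 ≈ 1.0196e+8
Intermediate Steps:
(((46*(-1*(-4)) - 876)*(-11*110 - 804))/(-31))*(-468 - 1*1800) = (((46*4 - 876)*(-1210 - 804))*(-1/31))*(-468 - 1800) = (((184 - 876)*(-2014))*(-1/31))*(-2268) = (-692*(-2014)*(-1/31))*(-2268) = (1393688*(-1/31))*(-2268) = -1393688/31*(-2268) = 3160884384/31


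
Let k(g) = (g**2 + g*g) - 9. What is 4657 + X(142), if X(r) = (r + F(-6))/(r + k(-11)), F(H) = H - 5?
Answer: 1746506/375 ≈ 4657.4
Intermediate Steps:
k(g) = -9 + 2*g**2 (k(g) = (g**2 + g**2) - 9 = 2*g**2 - 9 = -9 + 2*g**2)
F(H) = -5 + H
X(r) = (-11 + r)/(233 + r) (X(r) = (r + (-5 - 6))/(r + (-9 + 2*(-11)**2)) = (r - 11)/(r + (-9 + 2*121)) = (-11 + r)/(r + (-9 + 242)) = (-11 + r)/(r + 233) = (-11 + r)/(233 + r))
4657 + X(142) = 4657 + (-11 + 142)/(233 + 142) = 4657 + 131/375 = 1746506/375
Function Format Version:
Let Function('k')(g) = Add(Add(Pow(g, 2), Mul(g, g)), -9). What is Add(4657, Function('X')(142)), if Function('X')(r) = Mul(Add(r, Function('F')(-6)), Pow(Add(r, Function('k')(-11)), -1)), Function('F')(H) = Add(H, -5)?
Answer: Rational(1746506, 375) ≈ 4657.4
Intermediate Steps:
Function('k')(g) = Add(-9, Mul(2, Pow(g, 2))) (Function('k')(g) = Add(Add(Pow(g, 2), Pow(g, 2)), -9) = Add(Mul(2, Pow(g, 2)), -9) = Add(-9, Mul(2, Pow(g, 2))))
Function('F')(H) = Add(-5, H)
Function('X')(r) = Mul(Pow(Add(233, r), -1), Add(-11, r)) (Function('X')(r) = Mul(Add(r, Add(-5, -6)), Pow(Add(r, Add(-9, Mul(2, Pow(-11, 2)))), -1)) = Mul(Add(r, -11), Pow(Add(r, Add(-9, Mul(2, 121))), -1)) = Mul(Add(-11, r), Pow(Add(r, Add(-9, 242)), -1)) = Mul(Add(-11, r), Pow(Add(r, 233), -1)) = Mul(Add(-11, r), Pow(Add(233, r), -1)) = Mul(Pow(Add(233, r), -1), Add(-11, r)))
Add(4657, Function('X')(142)) = Add(4657, Mul(Pow(Add(233, 142), -1), Add(-11, 142))) = Add(4657, Mul(Pow(375, -1), 131)) = Add(4657, Mul(Rational(1, 375), 131)) = Add(4657, Rational(131, 375)) = Rational(1746506, 375)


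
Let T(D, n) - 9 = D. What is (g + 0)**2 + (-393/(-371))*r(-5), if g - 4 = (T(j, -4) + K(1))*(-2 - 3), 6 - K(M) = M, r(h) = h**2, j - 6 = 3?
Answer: 4580916/371 ≈ 12347.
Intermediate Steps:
j = 9 (j = 6 + 3 = 9)
K(M) = 6 - M
T(D, n) = 9 + D
g = -111 (g = 4 + ((9 + 9) + (6 - 1*1))*(-2 - 3) = 4 + (18 + (6 - 1))*(-5) = 4 + (18 + 5)*(-5) = 4 + 23*(-5) = 4 - 115 = -111)
(g + 0)**2 + (-393/(-371))*r(-5) = (-111 + 0)**2 - 393/(-371)*(-5)**2 = (-111)**2 - 393*(-1/371)*25 = 12321 + (393/371)*25 = 12321 + 9825/371 = 4580916/371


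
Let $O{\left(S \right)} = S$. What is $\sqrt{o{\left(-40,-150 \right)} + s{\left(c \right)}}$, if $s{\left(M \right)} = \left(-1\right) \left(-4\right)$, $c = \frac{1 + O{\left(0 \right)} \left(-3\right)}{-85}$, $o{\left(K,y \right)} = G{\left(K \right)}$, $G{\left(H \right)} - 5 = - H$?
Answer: $7$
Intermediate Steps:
$G{\left(H \right)} = 5 - H$
$o{\left(K,y \right)} = 5 - K$
$c = - \frac{1}{85}$ ($c = \frac{1 + 0 \left(-3\right)}{-85} = \left(1 + 0\right) \left(- \frac{1}{85}\right) = 1 \left(- \frac{1}{85}\right) = - \frac{1}{85} \approx -0.011765$)
$s{\left(M \right)} = 4$
$\sqrt{o{\left(-40,-150 \right)} + s{\left(c \right)}} = \sqrt{\left(5 - -40\right) + 4} = \sqrt{\left(5 + 40\right) + 4} = \sqrt{45 + 4} = \sqrt{49} = 7$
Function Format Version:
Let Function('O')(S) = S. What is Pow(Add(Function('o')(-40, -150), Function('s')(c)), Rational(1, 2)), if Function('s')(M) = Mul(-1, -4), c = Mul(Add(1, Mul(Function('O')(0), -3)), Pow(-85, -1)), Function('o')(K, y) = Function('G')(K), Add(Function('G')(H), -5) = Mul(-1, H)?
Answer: 7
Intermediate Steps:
Function('G')(H) = Add(5, Mul(-1, H))
Function('o')(K, y) = Add(5, Mul(-1, K))
c = Rational(-1, 85) (c = Mul(Add(1, Mul(0, -3)), Pow(-85, -1)) = Mul(Add(1, 0), Rational(-1, 85)) = Mul(1, Rational(-1, 85)) = Rational(-1, 85) ≈ -0.011765)
Function('s')(M) = 4
Pow(Add(Function('o')(-40, -150), Function('s')(c)), Rational(1, 2)) = Pow(Add(Add(5, Mul(-1, -40)), 4), Rational(1, 2)) = Pow(Add(Add(5, 40), 4), Rational(1, 2)) = Pow(Add(45, 4), Rational(1, 2)) = Pow(49, Rational(1, 2)) = 7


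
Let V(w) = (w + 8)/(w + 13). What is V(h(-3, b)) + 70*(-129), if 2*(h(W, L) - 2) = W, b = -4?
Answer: -243793/27 ≈ -9029.4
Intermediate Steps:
h(W, L) = 2 + W/2
V(w) = (8 + w)/(13 + w)
V(h(-3, b)) + 70*(-129) = (8 + (2 + (½)*(-3)))/(13 + (2 + (½)*(-3))) + 70*(-129) = (8 + (2 - 3/2))/(13 + (2 - 3/2)) - 9030 = (8 + ½)/(13 + ½) - 9030 = (17/2)/(27/2) - 9030 = (2/27)*(17/2) - 9030 = 17/27 - 9030 = -243793/27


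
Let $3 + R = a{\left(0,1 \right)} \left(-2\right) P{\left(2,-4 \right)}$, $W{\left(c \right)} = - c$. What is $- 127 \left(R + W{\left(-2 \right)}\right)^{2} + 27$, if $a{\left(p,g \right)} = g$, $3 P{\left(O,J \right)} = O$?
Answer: $- \frac{5980}{9} \approx -664.44$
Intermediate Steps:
$P{\left(O,J \right)} = \frac{O}{3}$
$R = - \frac{13}{3}$ ($R = -3 + 1 \left(-2\right) \frac{1}{3} \cdot 2 = -3 - \frac{4}{3} = - \frac{13}{3} \approx -4.3333$)
$- 127 \left(R + W{\left(-2 \right)}\right)^{2} + 27 = - 127 \left(- \frac{13}{3} - -2\right)^{2} + 27 = - 127 \left(- \frac{13}{3} + 2\right)^{2} + 27 = - 127 \left(- \frac{7}{3}\right)^{2} + 27 = \left(-127\right) \frac{49}{9} + 27 = - \frac{6223}{9} + 27 = - \frac{5980}{9}$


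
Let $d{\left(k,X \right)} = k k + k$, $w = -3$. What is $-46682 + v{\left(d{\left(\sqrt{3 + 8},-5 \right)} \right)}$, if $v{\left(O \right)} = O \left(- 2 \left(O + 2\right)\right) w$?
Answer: $-45758 + 144 \sqrt{11} \approx -45280.0$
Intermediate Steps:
$d{\left(k,X \right)} = k + k^{2}$ ($d{\left(k,X \right)} = k^{2} + k = k + k^{2}$)
$v{\left(O \right)} = - 3 O \left(-4 - 2 O\right)$ ($v{\left(O \right)} = O \left(- 2 \left(O + 2\right)\right) \left(-3\right) = O \left(- 2 \left(2 + O\right)\right) \left(-3\right) = O \left(-4 - 2 O\right) \left(-3\right) = - 3 O \left(-4 - 2 O\right)$)
$-46682 + v{\left(d{\left(\sqrt{3 + 8},-5 \right)} \right)} = -46682 + 6 \sqrt{3 + 8} \left(1 + \sqrt{3 + 8}\right) \left(2 + \sqrt{3 + 8} \left(1 + \sqrt{3 + 8}\right)\right) = -46682 + 6 \sqrt{11} \left(1 + \sqrt{11}\right) \left(2 + \sqrt{11} \left(1 + \sqrt{11}\right)\right)$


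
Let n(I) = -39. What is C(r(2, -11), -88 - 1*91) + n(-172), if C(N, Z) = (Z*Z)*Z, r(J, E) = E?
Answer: -5735378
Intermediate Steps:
C(N, Z) = Z**3 (C(N, Z) = Z**2*Z = Z**3)
C(r(2, -11), -88 - 1*91) + n(-172) = (-88 - 1*91)**3 - 39 = (-88 - 91)**3 - 39 = (-179)**3 - 39 = -5735339 - 39 = -5735378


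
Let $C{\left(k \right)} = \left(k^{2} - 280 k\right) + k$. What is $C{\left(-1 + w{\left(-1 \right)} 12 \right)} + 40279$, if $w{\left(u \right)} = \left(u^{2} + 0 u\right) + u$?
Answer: $40559$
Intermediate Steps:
$w{\left(u \right)} = u + u^{2}$ ($w{\left(u \right)} = \left(u^{2} + 0\right) + u = u^{2} + u = u + u^{2}$)
$C{\left(k \right)} = k^{2} - 279 k$
$C{\left(-1 + w{\left(-1 \right)} 12 \right)} + 40279 = \left(-1 + - (1 - 1) 12\right) \left(-279 - \left(1 - - (1 - 1) 12\right)\right) + 40279 = \left(-1 + \left(-1\right) 0 \cdot 12\right) \left(-279 - \left(1 - \left(-1\right) 0 \cdot 12\right)\right) + 40279 = \left(-1 + 0 \cdot 12\right) \left(-279 + \left(-1 + 0 \cdot 12\right)\right) + 40279 = \left(-1 + 0\right) \left(-279 + \left(-1 + 0\right)\right) + 40279 = - (-279 - 1) + 40279 = \left(-1\right) \left(-280\right) + 40279 = 280 + 40279 = 40559$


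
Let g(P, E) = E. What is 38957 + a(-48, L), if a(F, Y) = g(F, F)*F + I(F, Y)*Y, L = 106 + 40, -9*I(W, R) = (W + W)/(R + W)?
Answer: 6067703/147 ≈ 41277.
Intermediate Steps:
I(W, R) = -2*W/(9*(R + W)) (I(W, R) = -(W + W)/(9*(R + W)) = -2*W/(9*(R + W)))
L = 146
a(F, Y) = F**2 - 2*F*Y/(9*F + 9*Y) (a(F, Y) = F*F + (-2*F/(9*Y + 9*F))*Y = F**2 + (-2*F/(9*F + 9*Y))*Y = F**2 - 2*F*Y/(9*F + 9*Y))
38957 + a(-48, L) = 38957 + (1/9)*(-48)*(-2*146 + 9*(-48)*(-48 + 146))/(-48 + 146) = 38957 + (1/9)*(-48)*(-292 + 9*(-48)*98)/98 = 38957 + (1/9)*(-48)*(1/98)*(-292 - 42336) = 38957 + (1/9)*(-48)*(1/98)*(-42628) = 38957 + 341024/147 = 6067703/147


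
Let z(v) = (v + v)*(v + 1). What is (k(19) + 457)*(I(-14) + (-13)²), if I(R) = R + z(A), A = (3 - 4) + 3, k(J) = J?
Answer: 79492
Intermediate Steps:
A = 2 (A = -1 + 3 = 2)
z(v) = 2*v*(1 + v) (z(v) = (2*v)*(1 + v) = 2*v*(1 + v))
I(R) = 12 + R (I(R) = R + 2*2*(1 + 2) = R + 2*2*3 = R + 12 = 12 + R)
(k(19) + 457)*(I(-14) + (-13)²) = (19 + 457)*((12 - 14) + (-13)²) = 476*(-2 + 169) = 476*167 = 79492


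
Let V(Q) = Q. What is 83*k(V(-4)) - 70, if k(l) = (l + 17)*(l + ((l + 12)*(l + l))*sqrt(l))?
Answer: -4386 - 138112*I ≈ -4386.0 - 1.3811e+5*I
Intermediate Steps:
k(l) = (17 + l)*(l + 2*l**(3/2)*(12 + l)) (k(l) = (17 + l)*(l + ((12 + l)*(2*l))*sqrt(l)) = (17 + l)*(l + (2*l*(12 + l))*sqrt(l)) = (17 + l)*(l + 2*l**(3/2)*(12 + l)))
83*k(V(-4)) - 70 = 83*((-4)**2 + 2*(-4)**(7/2) + 17*(-4) + 58*(-4)**(5/2) + 408*(-4)**(3/2)) - 70 = 83*(16 + 2*(-128*I) - 68 + 58*(32*I) + 408*(-8*I)) - 70 = 83*(16 - 256*I - 68 + 1856*I - 3264*I) - 70 = 83*(-52 - 1664*I) - 70 = (-4316 - 138112*I) - 70 = -4386 - 138112*I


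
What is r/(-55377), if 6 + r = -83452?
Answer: 83458/55377 ≈ 1.5071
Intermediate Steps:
r = -83458 (r = -6 - 83452 = -83458)
r/(-55377) = -83458/(-55377) = -83458*(-1/55377) = 83458/55377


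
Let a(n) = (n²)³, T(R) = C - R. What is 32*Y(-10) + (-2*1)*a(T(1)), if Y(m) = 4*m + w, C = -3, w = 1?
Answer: -9440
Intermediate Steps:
T(R) = -3 - R
a(n) = n⁶
Y(m) = 1 + 4*m (Y(m) = 4*m + 1 = 1 + 4*m)
32*Y(-10) + (-2*1)*a(T(1)) = 32*(1 + 4*(-10)) + (-2*1)*(-3 - 1*1)⁶ = 32*(1 - 40) - 2*(-3 - 1)⁶ = 32*(-39) - 2*(-4)⁶ = -1248 - 2*4096 = -1248 - 8192 = -9440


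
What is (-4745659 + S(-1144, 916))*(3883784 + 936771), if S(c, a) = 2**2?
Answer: -22876690938525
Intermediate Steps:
S(c, a) = 4
(-4745659 + S(-1144, 916))*(3883784 + 936771) = (-4745659 + 4)*(3883784 + 936771) = -4745655*4820555 = -22876690938525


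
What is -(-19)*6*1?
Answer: 114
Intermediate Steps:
-(-19)*6*1 = -19*(-6)*1 = 114*1 = 114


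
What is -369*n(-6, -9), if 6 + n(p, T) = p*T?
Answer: -17712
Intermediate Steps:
n(p, T) = -6 + T*p (n(p, T) = -6 + p*T = -6 + T*p)
-369*n(-6, -9) = -369*(-6 - 9*(-6)) = -369*(-6 + 54) = -369*48 = -17712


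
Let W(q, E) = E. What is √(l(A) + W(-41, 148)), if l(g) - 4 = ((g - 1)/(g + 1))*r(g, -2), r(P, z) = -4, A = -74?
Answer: 2*√197027/73 ≈ 12.161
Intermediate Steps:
l(g) = 4 - 4*(-1 + g)/(1 + g) (l(g) = 4 + ((g - 1)/(g + 1))*(-4) = 4 + ((-1 + g)/(1 + g))*(-4) = 4 - 4*(-1 + g)/(1 + g))
√(l(A) + W(-41, 148)) = √(8/(1 - 74) + 148) = √(8/(-73) + 148) = √(8*(-1/73) + 148) = √(-8/73 + 148) = √(10796/73) = 2*√197027/73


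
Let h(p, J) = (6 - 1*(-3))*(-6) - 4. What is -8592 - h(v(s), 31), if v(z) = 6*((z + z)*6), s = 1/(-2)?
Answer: -8534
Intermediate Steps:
s = -½ ≈ -0.50000
v(z) = 72*z (v(z) = 6*((2*z)*6) = 6*(12*z) = 72*z)
h(p, J) = -58 (h(p, J) = (6 + 3)*(-6) - 4 = 9*(-6) - 4 = -54 - 4 = -58)
-8592 - h(v(s), 31) = -8592 - 1*(-58) = -8592 + 58 = -8534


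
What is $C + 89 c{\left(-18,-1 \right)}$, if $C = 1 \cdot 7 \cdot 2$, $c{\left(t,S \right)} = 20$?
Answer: $1794$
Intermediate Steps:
$C = 14$ ($C = 7 \cdot 2 = 14$)
$C + 89 c{\left(-18,-1 \right)} = 14 + 89 \cdot 20 = 14 + 1780 = 1794$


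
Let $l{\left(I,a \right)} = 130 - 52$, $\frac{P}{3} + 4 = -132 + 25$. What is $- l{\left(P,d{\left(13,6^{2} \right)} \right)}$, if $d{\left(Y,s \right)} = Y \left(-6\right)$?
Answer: $-78$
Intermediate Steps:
$d{\left(Y,s \right)} = - 6 Y$
$P = -333$ ($P = -12 + 3 \left(-132 + 25\right) = -12 + 3 \left(-107\right) = -12 - 321 = -333$)
$l{\left(I,a \right)} = 78$
$- l{\left(P,d{\left(13,6^{2} \right)} \right)} = \left(-1\right) 78 = -78$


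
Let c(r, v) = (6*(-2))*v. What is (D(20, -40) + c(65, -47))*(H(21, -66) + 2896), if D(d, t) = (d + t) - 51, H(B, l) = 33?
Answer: 1443997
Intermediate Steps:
c(r, v) = -12*v
D(d, t) = -51 + d + t
(D(20, -40) + c(65, -47))*(H(21, -66) + 2896) = ((-51 + 20 - 40) - 12*(-47))*(33 + 2896) = (-71 + 564)*2929 = 493*2929 = 1443997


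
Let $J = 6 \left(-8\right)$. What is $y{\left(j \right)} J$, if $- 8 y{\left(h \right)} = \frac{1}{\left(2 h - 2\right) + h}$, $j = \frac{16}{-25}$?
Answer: $- \frac{75}{49} \approx -1.5306$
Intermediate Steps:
$j = - \frac{16}{25}$ ($j = 16 \left(- \frac{1}{25}\right) = - \frac{16}{25} \approx -0.64$)
$J = -48$
$y{\left(h \right)} = - \frac{1}{8 \left(-2 + 3 h\right)}$ ($y{\left(h \right)} = - \frac{1}{8 \left(\left(2 h - 2\right) + h\right)} = - \frac{1}{8 \left(\left(-2 + 2 h\right) + h\right)} = - \frac{1}{8 \left(-2 + 3 h\right)}$)
$y{\left(j \right)} J = - \frac{1}{-16 + 24 \left(- \frac{16}{25}\right)} \left(-48\right) = - \frac{1}{-16 - \frac{384}{25}} \left(-48\right) = - \frac{1}{- \frac{784}{25}} \left(-48\right) = \left(-1\right) \left(- \frac{25}{784}\right) \left(-48\right) = \frac{25}{784} \left(-48\right) = - \frac{75}{49}$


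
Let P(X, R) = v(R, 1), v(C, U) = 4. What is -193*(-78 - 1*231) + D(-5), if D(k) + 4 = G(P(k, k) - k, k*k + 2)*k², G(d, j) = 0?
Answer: 59633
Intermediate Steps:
P(X, R) = 4
D(k) = -4 (D(k) = -4 + 0*k² = -4 + 0 = -4)
-193*(-78 - 1*231) + D(-5) = -193*(-78 - 1*231) - 4 = -193*(-78 - 231) - 4 = -193*(-309) - 4 = 59637 - 4 = 59633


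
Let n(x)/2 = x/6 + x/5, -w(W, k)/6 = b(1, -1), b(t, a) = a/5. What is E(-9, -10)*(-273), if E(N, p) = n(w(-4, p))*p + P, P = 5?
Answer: 5187/5 ≈ 1037.4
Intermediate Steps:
b(t, a) = a/5 (b(t, a) = a*(⅕) = a/5)
w(W, k) = 6/5 (w(W, k) = -6*(-1)/5 = -6*(-⅕) = 6/5)
n(x) = 11*x/15 (n(x) = 2*(x/6 + x/5) = 2*(11*x/30) = 11*x/15)
E(N, p) = 5 + 22*p/25 (E(N, p) = ((11/15)*(6/5))*p + 5 = 22*p/25 + 5 = 5 + 22*p/25)
E(-9, -10)*(-273) = (5 + (22/25)*(-10))*(-273) = (5 - 44/5)*(-273) = -19/5*(-273) = 5187/5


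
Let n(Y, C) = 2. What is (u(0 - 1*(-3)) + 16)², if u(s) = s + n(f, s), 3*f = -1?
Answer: 441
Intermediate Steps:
f = -⅓ (f = (⅓)*(-1) = -⅓ ≈ -0.33333)
u(s) = 2 + s (u(s) = s + 2 = 2 + s)
(u(0 - 1*(-3)) + 16)² = ((2 + (0 - 1*(-3))) + 16)² = ((2 + (0 + 3)) + 16)² = ((2 + 3) + 16)² = (5 + 16)² = 21² = 441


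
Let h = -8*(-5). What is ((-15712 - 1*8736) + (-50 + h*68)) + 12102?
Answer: -9676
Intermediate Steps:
h = 40
((-15712 - 1*8736) + (-50 + h*68)) + 12102 = ((-15712 - 1*8736) + (-50 + 40*68)) + 12102 = ((-15712 - 8736) + (-50 + 2720)) + 12102 = (-24448 + 2670) + 12102 = -21778 + 12102 = -9676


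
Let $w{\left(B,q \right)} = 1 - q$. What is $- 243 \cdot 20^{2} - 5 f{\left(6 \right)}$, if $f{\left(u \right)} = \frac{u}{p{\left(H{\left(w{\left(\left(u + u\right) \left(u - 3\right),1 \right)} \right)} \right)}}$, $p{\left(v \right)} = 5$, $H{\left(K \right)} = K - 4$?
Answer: $-97206$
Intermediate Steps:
$H{\left(K \right)} = -4 + K$
$f{\left(u \right)} = \frac{u}{5}$
$- 243 \cdot 20^{2} - 5 f{\left(6 \right)} = - 243 \cdot 20^{2} - 5 \cdot \frac{1}{5} \cdot 6 = \left(-243\right) 400 - 6 = -97200 - 6 = -97206$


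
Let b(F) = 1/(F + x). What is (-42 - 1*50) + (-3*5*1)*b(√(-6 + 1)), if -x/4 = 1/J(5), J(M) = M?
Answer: -4224/47 + 125*I*√5/47 ≈ -89.872 + 5.947*I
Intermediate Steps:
x = -⅘ (x = -4/5 = -4*⅕ = -⅘ ≈ -0.80000)
b(F) = 1/(-⅘ + F) (b(F) = 1/(F - ⅘) = 1/(-⅘ + F))
(-42 - 1*50) + (-3*5*1)*b(√(-6 + 1)) = (-42 - 1*50) + (-3*5*1)*(5/(-4 + 5*√(-6 + 1))) = (-42 - 50) + (-15*1)*(5/(-4 + 5*√(-5))) = -92 - 75/(-4 + 5*(I*√5)) = -92 - 75/(-4 + 5*I*√5)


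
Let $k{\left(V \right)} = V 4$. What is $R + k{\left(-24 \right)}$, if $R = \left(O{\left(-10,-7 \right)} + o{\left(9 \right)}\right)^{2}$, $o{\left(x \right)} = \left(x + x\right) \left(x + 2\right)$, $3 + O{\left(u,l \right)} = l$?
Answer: $35248$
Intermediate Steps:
$O{\left(u,l \right)} = -3 + l$
$o{\left(x \right)} = 2 x \left(2 + x\right)$
$R = 35344$ ($R = \left(\left(-3 - 7\right) + 2 \cdot 9 \left(2 + 9\right)\right)^{2} = \left(-10 + 2 \cdot 9 \cdot 11\right)^{2} = \left(-10 + 198\right)^{2} = 188^{2} = 35344$)
$k{\left(V \right)} = 4 V$
$R + k{\left(-24 \right)} = 35344 + 4 \left(-24\right) = 35344 - 96 = 35248$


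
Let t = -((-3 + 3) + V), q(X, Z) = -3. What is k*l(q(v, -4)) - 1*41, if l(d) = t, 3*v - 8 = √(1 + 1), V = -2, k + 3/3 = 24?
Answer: 5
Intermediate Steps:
k = 23 (k = -1 + 24 = 23)
v = 8/3 + √2/3 (v = 8/3 + √(1 + 1)/3 = 8/3 + √2/3 ≈ 3.1381)
t = 2 (t = -((-3 + 3) - 2) = -(0 - 2) = -1*(-2) = 2)
l(d) = 2
k*l(q(v, -4)) - 1*41 = 23*2 - 1*41 = 46 - 41 = 5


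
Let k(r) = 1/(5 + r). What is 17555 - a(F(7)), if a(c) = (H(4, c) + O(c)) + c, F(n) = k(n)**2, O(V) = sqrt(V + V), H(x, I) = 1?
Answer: 2527775/144 - sqrt(2)/12 ≈ 17554.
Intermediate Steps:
O(V) = sqrt(2)*sqrt(V) (O(V) = sqrt(2*V) = sqrt(2)*sqrt(V))
F(n) = (5 + n)**(-2) (F(n) = (1/(5 + n))**2 = (5 + n)**(-2))
a(c) = 1 + c + sqrt(2)*sqrt(c) (a(c) = (1 + sqrt(2)*sqrt(c)) + c = 1 + c + sqrt(2)*sqrt(c))
17555 - a(F(7)) = 17555 - (1 + (5 + 7)**(-2) + sqrt(2)*sqrt((5 + 7)**(-2))) = 17555 - (1 + 12**(-2) + sqrt(2)*sqrt(12**(-2))) = 17555 - (1 + 1/144 + sqrt(2)*sqrt(1/144)) = 17555 - (1 + 1/144 + sqrt(2)*(1/12)) = 17555 - (1 + 1/144 + sqrt(2)/12) = 17555 - (145/144 + sqrt(2)/12) = 17555 + (-145/144 - sqrt(2)/12) = 2527775/144 - sqrt(2)/12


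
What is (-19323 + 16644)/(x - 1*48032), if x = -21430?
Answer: 893/23154 ≈ 0.038568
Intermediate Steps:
(-19323 + 16644)/(x - 1*48032) = (-19323 + 16644)/(-21430 - 1*48032) = -2679/(-21430 - 48032) = -2679/(-69462) = -2679*(-1/69462) = 893/23154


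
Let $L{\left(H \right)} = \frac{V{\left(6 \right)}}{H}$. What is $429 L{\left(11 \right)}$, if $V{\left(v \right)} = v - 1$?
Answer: $195$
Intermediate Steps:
$V{\left(v \right)} = -1 + v$ ($V{\left(v \right)} = v - 1 = -1 + v$)
$L{\left(H \right)} = \frac{5}{H}$ ($L{\left(H \right)} = \frac{-1 + 6}{H} = \frac{5}{H}$)
$429 L{\left(11 \right)} = 429 \cdot \frac{5}{11} = 195$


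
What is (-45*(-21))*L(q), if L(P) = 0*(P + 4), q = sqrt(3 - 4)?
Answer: 0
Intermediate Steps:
q = I (q = sqrt(-1) = I ≈ 1.0*I)
L(P) = 0 (L(P) = 0*(4 + P) = 0)
(-45*(-21))*L(q) = -45*(-21)*0 = 945*0 = 0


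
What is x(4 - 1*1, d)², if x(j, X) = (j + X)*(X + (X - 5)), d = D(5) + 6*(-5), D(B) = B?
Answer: 1464100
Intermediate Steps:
d = -25 (d = 5 + 6*(-5) = 5 - 30 = -25)
x(j, X) = (-5 + 2*X)*(X + j) (x(j, X) = (X + j)*(X + (-5 + X)) = (X + j)*(-5 + 2*X) = (-5 + 2*X)*(X + j))
x(4 - 1*1, d)² = (-5*(-25) - 5*(4 - 1*1) + 2*(-25)² + 2*(-25)*(4 - 1*1))² = (125 - 5*(4 - 1) + 2*625 + 2*(-25)*(4 - 1))² = (125 - 5*3 + 1250 + 2*(-25)*3)² = (125 - 15 + 1250 - 150)² = 1210² = 1464100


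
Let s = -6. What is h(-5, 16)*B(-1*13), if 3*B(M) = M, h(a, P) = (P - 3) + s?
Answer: -91/3 ≈ -30.333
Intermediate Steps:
h(a, P) = -9 + P (h(a, P) = (P - 3) - 6 = (-3 + P) - 6 = -9 + P)
B(M) = M/3
h(-5, 16)*B(-1*13) = (-9 + 16)*((-1*13)/3) = 7*((⅓)*(-13)) = 7*(-13/3) = -91/3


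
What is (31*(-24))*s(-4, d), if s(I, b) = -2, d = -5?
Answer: 1488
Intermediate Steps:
(31*(-24))*s(-4, d) = (31*(-24))*(-2) = -744*(-2) = 1488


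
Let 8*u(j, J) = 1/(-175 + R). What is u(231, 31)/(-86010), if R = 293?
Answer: -1/81193440 ≈ -1.2316e-8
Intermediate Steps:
u(j, J) = 1/944 (u(j, J) = 1/(8*(-175 + 293)) = (1/8)/118 = (1/8)*(1/118) = 1/944)
u(231, 31)/(-86010) = (1/944)/(-86010) = (1/944)*(-1/86010) = -1/81193440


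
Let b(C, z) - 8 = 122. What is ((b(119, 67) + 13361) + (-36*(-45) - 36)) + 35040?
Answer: 50115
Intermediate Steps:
b(C, z) = 130 (b(C, z) = 8 + 122 = 130)
((b(119, 67) + 13361) + (-36*(-45) - 36)) + 35040 = ((130 + 13361) + (-36*(-45) - 36)) + 35040 = (13491 + (1620 - 36)) + 35040 = (13491 + 1584) + 35040 = 15075 + 35040 = 50115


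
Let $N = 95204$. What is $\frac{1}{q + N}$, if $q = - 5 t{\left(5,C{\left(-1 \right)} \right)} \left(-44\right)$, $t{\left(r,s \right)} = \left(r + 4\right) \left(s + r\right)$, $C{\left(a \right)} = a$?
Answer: $\frac{1}{103124} \approx 9.6971 \cdot 10^{-6}$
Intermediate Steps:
$t{\left(r,s \right)} = \left(4 + r\right) \left(r + s\right)$
$q = 7920$ ($q = - 5 \left(5^{2} + 4 \cdot 5 + 4 \left(-1\right) + 5 \left(-1\right)\right) \left(-44\right) = - 5 \left(25 + 20 - 4 - 5\right) \left(-44\right) = \left(-5\right) 36 \left(-44\right) = \left(-180\right) \left(-44\right) = 7920$)
$\frac{1}{q + N} = \frac{1}{7920 + 95204} = \frac{1}{103124}$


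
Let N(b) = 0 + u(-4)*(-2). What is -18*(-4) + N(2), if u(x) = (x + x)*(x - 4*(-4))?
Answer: 264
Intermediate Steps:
u(x) = 2*x*(16 + x) (u(x) = (2*x)*(x + 16) = (2*x)*(16 + x) = 2*x*(16 + x))
N(b) = 192 (N(b) = 0 + (2*(-4)*(16 - 4))*(-2) = 0 + (2*(-4)*12)*(-2) = 0 - 96*(-2) = 0 + 192 = 192)
-18*(-4) + N(2) = -18*(-4) + 192 = 72 + 192 = 264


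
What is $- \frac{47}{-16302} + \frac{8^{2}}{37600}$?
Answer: $\frac{87829}{19154850} \approx 0.0045852$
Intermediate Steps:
$- \frac{47}{-16302} + \frac{8^{2}}{37600} = \left(-47\right) \left(- \frac{1}{16302}\right) + 64 \cdot \frac{1}{37600} = \frac{47}{16302} + \frac{2}{1175} = \frac{87829}{19154850}$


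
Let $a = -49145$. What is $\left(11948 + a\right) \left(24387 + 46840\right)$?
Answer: $-2649430719$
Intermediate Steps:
$\left(11948 + a\right) \left(24387 + 46840\right) = \left(11948 - 49145\right) \left(24387 + 46840\right) = \left(-37197\right) 71227 = -2649430719$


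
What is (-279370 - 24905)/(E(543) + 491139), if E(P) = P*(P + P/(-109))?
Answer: -11055325/28459281 ≈ -0.38846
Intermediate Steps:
E(P) = 108*P²/109 (E(P) = P*(P + P*(-1/109)) = P*(P - P/109) = P*(108*P/109) = 108*P²/109)
(-279370 - 24905)/(E(543) + 491139) = (-279370 - 24905)/((108/109)*543² + 491139) = -304275/((108/109)*294849 + 491139) = -304275/(31843692/109 + 491139) = -304275/85377843/109 = -304275*109/85377843 = -11055325/28459281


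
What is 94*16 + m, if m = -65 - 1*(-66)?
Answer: 1505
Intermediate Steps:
m = 1 (m = -65 + 66 = 1)
94*16 + m = 94*16 + 1 = 1504 + 1 = 1505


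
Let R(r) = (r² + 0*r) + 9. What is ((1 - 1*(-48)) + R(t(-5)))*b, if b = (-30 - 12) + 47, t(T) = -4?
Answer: 370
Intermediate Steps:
R(r) = 9 + r² (R(r) = (r² + 0) + 9 = r² + 9 = 9 + r²)
b = 5 (b = -42 + 47 = 5)
((1 - 1*(-48)) + R(t(-5)))*b = ((1 - 1*(-48)) + (9 + (-4)²))*5 = ((1 + 48) + (9 + 16))*5 = (49 + 25)*5 = 74*5 = 370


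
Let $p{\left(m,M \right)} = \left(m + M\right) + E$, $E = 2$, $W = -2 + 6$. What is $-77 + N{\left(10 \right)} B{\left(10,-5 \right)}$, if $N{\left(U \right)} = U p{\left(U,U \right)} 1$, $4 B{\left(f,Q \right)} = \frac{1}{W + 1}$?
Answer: $-66$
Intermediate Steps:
$W = 4$
$B{\left(f,Q \right)} = \frac{1}{20}$ ($B{\left(f,Q \right)} = \frac{1}{4 \left(4 + 1\right)} = \frac{1}{4 \cdot 5} = \frac{1}{4} \cdot \frac{1}{5} = \frac{1}{20}$)
$p{\left(m,M \right)} = 2 + M + m$ ($p{\left(m,M \right)} = \left(m + M\right) + 2 = \left(M + m\right) + 2 = 2 + M + m$)
$N{\left(U \right)} = U \left(2 + 2 U\right)$ ($N{\left(U \right)} = U \left(2 + U + U\right) 1 = U \left(2 + 2 U\right) 1 = U \left(2 + 2 U\right)$)
$-77 + N{\left(10 \right)} B{\left(10,-5 \right)} = -77 + 2 \cdot 10 \left(1 + 10\right) \frac{1}{20} = -77 + 2 \cdot 10 \cdot 11 \cdot \frac{1}{20} = -77 + 220 \cdot \frac{1}{20} = -77 + 11 = -66$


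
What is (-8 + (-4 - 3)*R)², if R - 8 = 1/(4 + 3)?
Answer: 4225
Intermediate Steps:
R = 57/7 (R = 8 + 1/(4 + 3) = 8 + 1/7 = 8 + ⅐ = 57/7 ≈ 8.1429)
(-8 + (-4 - 3)*R)² = (-8 + (-4 - 3)*(57/7))² = (-8 - 7*57/7)² = (-8 - 57)² = (-65)² = 4225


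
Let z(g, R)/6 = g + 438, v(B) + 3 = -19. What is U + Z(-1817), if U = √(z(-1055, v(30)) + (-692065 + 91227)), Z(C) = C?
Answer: -1817 + 2*I*√151135 ≈ -1817.0 + 777.52*I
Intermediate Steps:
v(B) = -22 (v(B) = -3 - 19 = -22)
z(g, R) = 2628 + 6*g (z(g, R) = 6*(g + 438) = 6*(438 + g) = 2628 + 6*g)
U = 2*I*√151135 (U = √((2628 + 6*(-1055)) + (-692065 + 91227)) = √((2628 - 6330) - 600838) = √(-3702 - 600838) = √(-604540) = 2*I*√151135 ≈ 777.52*I)
U + Z(-1817) = 2*I*√151135 - 1817 = -1817 + 2*I*√151135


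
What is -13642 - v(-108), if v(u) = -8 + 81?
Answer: -13715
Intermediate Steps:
v(u) = 73
-13642 - v(-108) = -13642 - 1*73 = -13642 - 73 = -13715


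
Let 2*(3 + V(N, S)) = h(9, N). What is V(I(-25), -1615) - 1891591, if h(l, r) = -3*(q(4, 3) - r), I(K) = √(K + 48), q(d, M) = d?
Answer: -1891600 + 3*√23/2 ≈ -1.8916e+6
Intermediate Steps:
I(K) = √(48 + K)
h(l, r) = -12 + 3*r (h(l, r) = -3*(4 - r) = -12 + 3*r)
V(N, S) = -9 + 3*N/2 (V(N, S) = -3 + (-12 + 3*N)/2 = -3 + (-6 + 3*N/2) = -9 + 3*N/2)
V(I(-25), -1615) - 1891591 = (-9 + 3*√(48 - 25)/2) - 1891591 = (-9 + 3*√23/2) - 1891591 = -1891600 + 3*√23/2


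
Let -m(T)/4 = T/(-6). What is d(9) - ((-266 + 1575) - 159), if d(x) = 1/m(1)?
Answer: -2297/2 ≈ -1148.5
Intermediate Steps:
m(T) = 2*T/3 (m(T) = -4*T/(-6) = -4*T*(-1)/6 = -(-2)*T/3 = 2*T/3)
d(x) = 3/2 (d(x) = 1/((⅔)*1) = 1/(⅔) = 3/2)
d(9) - ((-266 + 1575) - 159) = 3/2 - ((-266 + 1575) - 159) = 3/2 - (1309 - 159) = 3/2 - 1*1150 = 3/2 - 1150 = -2297/2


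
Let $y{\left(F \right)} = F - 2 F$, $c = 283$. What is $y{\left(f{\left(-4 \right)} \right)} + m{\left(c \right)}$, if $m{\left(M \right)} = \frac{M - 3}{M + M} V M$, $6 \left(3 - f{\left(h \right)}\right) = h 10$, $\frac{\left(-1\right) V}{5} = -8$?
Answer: $\frac{16771}{3} \approx 5590.3$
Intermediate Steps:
$V = 40$ ($V = \left(-5\right) \left(-8\right) = 40$)
$f{\left(h \right)} = 3 - \frac{5 h}{3}$ ($f{\left(h \right)} = 3 - \frac{h 10}{6} = 3 - \frac{10 h}{6} = 3 - \frac{5 h}{3}$)
$y{\left(F \right)} = - F$
$m{\left(M \right)} = -60 + 20 M$ ($m{\left(M \right)} = \frac{M - 3}{M + M} 40 M = \frac{-3 + M}{2 M} 40 M = \frac{20 \left(-3 + M\right)}{M} M = -60 + 20 M$)
$y{\left(f{\left(-4 \right)} \right)} + m{\left(c \right)} = - (3 - - \frac{20}{3}) + \left(-60 + 20 \cdot 283\right) = - (3 + \frac{20}{3}) + \left(-60 + 5660\right) = \left(-1\right) \frac{29}{3} + 5600 = - \frac{29}{3} + 5600 = \frac{16771}{3}$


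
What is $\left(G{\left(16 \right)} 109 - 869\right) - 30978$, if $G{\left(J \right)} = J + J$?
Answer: $-28359$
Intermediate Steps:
$G{\left(J \right)} = 2 J$
$\left(G{\left(16 \right)} 109 - 869\right) - 30978 = \left(2 \cdot 16 \cdot 109 - 869\right) - 30978 = \left(32 \cdot 109 - 869\right) - 30978 = \left(3488 - 869\right) - 30978 = 2619 - 30978 = -28359$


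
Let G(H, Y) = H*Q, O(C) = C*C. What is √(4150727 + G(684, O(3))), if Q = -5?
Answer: 43*√2243 ≈ 2036.5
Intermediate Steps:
O(C) = C²
G(H, Y) = -5*H (G(H, Y) = H*(-5) = -5*H)
√(4150727 + G(684, O(3))) = √(4150727 - 5*684) = √(4150727 - 3420) = √4147307 = 43*√2243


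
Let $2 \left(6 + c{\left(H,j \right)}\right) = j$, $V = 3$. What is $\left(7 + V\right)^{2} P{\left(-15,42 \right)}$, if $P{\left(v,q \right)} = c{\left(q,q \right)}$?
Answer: $1500$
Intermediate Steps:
$c{\left(H,j \right)} = -6 + \frac{j}{2}$
$P{\left(v,q \right)} = -6 + \frac{q}{2}$
$\left(7 + V\right)^{2} P{\left(-15,42 \right)} = \left(7 + 3\right)^{2} \left(-6 + \frac{1}{2} \cdot 42\right) = 10^{2} \left(-6 + 21\right) = 100 \cdot 15 = 1500$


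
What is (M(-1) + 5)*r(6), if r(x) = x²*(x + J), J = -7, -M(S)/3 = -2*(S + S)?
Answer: 252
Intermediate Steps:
M(S) = 12*S (M(S) = -(-6)*(S + S) = -(-6)*2*S = -(-12)*S = 12*S)
r(x) = x²*(-7 + x) (r(x) = x²*(x - 7) = x²*(-7 + x))
(M(-1) + 5)*r(6) = (12*(-1) + 5)*(6²*(-7 + 6)) = (-12 + 5)*(36*(-1)) = -7*(-36) = 252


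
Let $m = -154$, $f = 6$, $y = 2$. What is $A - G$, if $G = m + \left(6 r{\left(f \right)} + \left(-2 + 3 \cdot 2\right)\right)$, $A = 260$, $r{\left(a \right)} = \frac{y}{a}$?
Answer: $408$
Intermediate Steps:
$r{\left(a \right)} = \frac{2}{a}$
$G = -148$ ($G = -154 + \left(6 \cdot \frac{2}{6} + \left(-2 + 3 \cdot 2\right)\right) = -154 + \left(6 \cdot 2 \cdot \frac{1}{6} + \left(-2 + 6\right)\right) = -154 + \left(6 \cdot \frac{1}{3} + 4\right) = -154 + \left(2 + 4\right) = -154 + 6 = -148$)
$A - G = 260 - -148 = 260 + 148 = 408$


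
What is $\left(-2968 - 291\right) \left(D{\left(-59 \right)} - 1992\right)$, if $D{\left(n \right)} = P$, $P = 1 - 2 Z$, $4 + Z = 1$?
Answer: $6469115$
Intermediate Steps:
$Z = -3$ ($Z = -4 + 1 = -3$)
$P = 7$ ($P = 1 - -6 = 1 + 6 = 7$)
$D{\left(n \right)} = 7$
$\left(-2968 - 291\right) \left(D{\left(-59 \right)} - 1992\right) = \left(-2968 - 291\right) \left(7 - 1992\right) = \left(-3259\right) \left(-1985\right) = 6469115$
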